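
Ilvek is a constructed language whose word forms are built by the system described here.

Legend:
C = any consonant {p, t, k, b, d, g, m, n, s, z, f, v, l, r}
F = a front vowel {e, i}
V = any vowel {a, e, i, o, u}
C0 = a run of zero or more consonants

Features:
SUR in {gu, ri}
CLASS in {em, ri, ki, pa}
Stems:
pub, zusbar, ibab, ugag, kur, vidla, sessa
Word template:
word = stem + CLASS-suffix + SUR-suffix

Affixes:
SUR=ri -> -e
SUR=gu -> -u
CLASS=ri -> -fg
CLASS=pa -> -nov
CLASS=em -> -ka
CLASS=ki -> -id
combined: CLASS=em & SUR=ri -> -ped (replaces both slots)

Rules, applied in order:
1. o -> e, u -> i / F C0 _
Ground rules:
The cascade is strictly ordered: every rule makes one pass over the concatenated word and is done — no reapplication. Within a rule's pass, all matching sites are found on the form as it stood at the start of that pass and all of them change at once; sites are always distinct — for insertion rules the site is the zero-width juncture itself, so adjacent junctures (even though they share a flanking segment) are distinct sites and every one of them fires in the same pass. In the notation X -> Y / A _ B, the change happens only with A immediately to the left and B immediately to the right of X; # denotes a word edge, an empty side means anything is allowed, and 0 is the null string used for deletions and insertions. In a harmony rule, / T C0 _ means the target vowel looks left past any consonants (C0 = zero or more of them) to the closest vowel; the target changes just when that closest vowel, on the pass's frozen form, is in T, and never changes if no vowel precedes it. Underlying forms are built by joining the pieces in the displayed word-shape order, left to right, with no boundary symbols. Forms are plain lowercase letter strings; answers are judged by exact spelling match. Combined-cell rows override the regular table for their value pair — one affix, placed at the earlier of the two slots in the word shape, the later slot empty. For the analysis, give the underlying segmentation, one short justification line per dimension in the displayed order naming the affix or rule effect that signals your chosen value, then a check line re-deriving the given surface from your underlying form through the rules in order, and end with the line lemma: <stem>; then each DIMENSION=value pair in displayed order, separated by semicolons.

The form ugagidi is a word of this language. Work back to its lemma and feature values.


underlying: ugag-id-u
SUR=gu - signalled by the affix -u
CLASS=ki - signalled by the affix -id
check: ugagidu -> ugagidi
lemma: ugag; SUR=gu; CLASS=ki


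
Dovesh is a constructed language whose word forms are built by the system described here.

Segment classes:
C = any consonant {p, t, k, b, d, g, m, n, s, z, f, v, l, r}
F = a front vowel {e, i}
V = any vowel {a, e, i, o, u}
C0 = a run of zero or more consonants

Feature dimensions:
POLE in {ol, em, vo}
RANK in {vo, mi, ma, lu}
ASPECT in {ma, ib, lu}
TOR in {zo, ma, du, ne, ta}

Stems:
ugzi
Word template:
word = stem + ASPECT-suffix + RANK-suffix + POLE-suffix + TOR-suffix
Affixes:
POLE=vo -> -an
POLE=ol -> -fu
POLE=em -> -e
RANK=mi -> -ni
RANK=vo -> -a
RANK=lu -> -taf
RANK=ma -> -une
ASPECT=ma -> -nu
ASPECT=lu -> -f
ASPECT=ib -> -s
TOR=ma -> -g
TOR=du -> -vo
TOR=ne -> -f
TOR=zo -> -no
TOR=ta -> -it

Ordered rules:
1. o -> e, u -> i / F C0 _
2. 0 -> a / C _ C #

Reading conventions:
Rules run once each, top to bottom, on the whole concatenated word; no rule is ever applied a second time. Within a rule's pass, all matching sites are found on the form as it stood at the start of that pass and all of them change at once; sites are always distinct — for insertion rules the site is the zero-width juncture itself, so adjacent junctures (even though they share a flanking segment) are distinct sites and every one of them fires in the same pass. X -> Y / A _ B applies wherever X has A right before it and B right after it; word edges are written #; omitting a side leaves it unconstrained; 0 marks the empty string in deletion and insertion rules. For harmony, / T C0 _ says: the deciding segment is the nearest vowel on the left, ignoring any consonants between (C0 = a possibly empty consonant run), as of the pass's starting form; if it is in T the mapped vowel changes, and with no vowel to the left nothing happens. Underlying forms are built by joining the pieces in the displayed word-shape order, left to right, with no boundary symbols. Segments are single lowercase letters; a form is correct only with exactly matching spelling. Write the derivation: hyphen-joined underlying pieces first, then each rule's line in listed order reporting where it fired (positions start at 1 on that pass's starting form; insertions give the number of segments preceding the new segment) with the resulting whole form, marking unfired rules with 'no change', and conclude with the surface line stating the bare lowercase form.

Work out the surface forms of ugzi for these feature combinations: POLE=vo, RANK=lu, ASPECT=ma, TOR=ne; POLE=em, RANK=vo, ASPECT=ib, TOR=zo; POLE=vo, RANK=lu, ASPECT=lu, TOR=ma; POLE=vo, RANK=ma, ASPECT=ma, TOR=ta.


cell POLE=vo, RANK=lu, ASPECT=ma, TOR=ne:
underlying: ugzi-nu-taf-an-f
1. o -> e, u -> i / F C0 _: fires at position(s) 6: ugzinitafanf
2. 0 -> a / C _ C #: inserts after position(s) 11: ugzinitafanaf
surface: ugzinitafanaf

cell POLE=em, RANK=vo, ASPECT=ib, TOR=zo:
underlying: ugzi-s-a-e-no
1. o -> e, u -> i / F C0 _: fires at position(s) 9: ugzisaene
2. 0 -> a / C _ C #: no change
surface: ugzisaene

cell POLE=vo, RANK=lu, ASPECT=lu, TOR=ma:
underlying: ugzi-f-taf-an-g
1. o -> e, u -> i / F C0 _: no change
2. 0 -> a / C _ C #: inserts after position(s) 10: ugziftafanag
surface: ugziftafanag

cell POLE=vo, RANK=ma, ASPECT=ma, TOR=ta:
underlying: ugzi-nu-une-an-it
1. o -> e, u -> i / F C0 _: fires at position(s) 6: ugziniuneanit
2. 0 -> a / C _ C #: no change
surface: ugziniuneanit


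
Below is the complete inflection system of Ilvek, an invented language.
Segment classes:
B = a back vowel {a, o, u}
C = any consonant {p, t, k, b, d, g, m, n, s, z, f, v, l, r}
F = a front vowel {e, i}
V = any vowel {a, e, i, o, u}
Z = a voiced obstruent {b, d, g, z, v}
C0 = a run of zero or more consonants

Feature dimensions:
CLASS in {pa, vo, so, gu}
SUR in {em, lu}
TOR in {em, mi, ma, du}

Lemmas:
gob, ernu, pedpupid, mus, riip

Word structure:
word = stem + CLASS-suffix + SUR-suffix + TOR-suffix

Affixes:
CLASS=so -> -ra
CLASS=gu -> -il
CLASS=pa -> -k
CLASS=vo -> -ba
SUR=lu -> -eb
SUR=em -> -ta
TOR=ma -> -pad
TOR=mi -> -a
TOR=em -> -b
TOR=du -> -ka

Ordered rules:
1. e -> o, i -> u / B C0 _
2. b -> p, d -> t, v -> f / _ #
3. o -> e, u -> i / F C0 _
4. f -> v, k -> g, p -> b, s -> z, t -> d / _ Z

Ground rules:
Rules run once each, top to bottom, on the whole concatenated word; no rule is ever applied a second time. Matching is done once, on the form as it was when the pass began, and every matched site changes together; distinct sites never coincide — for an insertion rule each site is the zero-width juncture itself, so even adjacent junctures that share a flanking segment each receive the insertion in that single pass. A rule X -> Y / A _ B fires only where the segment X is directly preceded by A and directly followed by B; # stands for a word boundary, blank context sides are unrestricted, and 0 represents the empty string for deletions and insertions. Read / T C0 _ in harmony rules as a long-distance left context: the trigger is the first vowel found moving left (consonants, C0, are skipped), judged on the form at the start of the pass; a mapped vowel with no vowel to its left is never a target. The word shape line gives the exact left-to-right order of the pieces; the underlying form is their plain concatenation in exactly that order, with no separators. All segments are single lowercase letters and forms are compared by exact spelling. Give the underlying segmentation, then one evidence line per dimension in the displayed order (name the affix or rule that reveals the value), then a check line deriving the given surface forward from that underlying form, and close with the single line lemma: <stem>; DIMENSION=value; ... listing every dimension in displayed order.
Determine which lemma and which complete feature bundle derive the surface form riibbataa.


underlying: riip-ba-ta-a
CLASS=vo - signalled by the affix -ba
SUR=em - signalled by the affix -ta
TOR=mi - signalled by the affix -a
check: riipbataa -> riipbataa -> riipbataa -> riipbataa -> riibbataa
lemma: riip; CLASS=vo; SUR=em; TOR=mi


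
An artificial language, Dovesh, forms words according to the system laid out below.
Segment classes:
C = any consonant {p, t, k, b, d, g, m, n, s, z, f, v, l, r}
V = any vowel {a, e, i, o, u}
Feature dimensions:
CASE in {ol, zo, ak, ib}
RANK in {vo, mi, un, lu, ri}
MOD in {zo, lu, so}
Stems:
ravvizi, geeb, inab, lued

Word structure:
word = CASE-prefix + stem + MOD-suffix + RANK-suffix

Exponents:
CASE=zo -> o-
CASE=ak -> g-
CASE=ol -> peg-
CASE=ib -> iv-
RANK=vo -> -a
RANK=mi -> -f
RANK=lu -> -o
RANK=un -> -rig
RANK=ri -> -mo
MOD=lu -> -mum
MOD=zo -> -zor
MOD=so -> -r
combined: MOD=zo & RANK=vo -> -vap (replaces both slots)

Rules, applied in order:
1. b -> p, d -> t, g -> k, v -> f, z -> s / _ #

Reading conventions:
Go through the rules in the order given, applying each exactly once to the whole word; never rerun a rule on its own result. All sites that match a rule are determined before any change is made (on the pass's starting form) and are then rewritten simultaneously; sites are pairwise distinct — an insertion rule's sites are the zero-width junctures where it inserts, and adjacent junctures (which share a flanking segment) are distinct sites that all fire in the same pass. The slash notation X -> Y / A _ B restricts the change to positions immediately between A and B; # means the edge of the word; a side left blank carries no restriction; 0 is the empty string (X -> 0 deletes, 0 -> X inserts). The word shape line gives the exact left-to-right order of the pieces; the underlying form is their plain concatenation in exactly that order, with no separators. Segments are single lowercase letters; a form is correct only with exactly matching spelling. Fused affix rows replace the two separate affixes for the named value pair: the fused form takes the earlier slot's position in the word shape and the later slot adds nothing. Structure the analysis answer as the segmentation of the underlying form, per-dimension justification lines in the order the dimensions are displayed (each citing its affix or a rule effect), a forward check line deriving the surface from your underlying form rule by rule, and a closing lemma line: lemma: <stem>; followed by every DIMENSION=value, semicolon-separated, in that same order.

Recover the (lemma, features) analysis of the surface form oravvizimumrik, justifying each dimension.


underlying: o-ravvizi-mum-rig
CASE=zo - signalled by the affix o-
RANK=un - signalled by the affix -rig
MOD=lu - signalled by the affix -mum
check: oravvizimumrig -> oravvizimumrik
lemma: ravvizi; CASE=zo; RANK=un; MOD=lu


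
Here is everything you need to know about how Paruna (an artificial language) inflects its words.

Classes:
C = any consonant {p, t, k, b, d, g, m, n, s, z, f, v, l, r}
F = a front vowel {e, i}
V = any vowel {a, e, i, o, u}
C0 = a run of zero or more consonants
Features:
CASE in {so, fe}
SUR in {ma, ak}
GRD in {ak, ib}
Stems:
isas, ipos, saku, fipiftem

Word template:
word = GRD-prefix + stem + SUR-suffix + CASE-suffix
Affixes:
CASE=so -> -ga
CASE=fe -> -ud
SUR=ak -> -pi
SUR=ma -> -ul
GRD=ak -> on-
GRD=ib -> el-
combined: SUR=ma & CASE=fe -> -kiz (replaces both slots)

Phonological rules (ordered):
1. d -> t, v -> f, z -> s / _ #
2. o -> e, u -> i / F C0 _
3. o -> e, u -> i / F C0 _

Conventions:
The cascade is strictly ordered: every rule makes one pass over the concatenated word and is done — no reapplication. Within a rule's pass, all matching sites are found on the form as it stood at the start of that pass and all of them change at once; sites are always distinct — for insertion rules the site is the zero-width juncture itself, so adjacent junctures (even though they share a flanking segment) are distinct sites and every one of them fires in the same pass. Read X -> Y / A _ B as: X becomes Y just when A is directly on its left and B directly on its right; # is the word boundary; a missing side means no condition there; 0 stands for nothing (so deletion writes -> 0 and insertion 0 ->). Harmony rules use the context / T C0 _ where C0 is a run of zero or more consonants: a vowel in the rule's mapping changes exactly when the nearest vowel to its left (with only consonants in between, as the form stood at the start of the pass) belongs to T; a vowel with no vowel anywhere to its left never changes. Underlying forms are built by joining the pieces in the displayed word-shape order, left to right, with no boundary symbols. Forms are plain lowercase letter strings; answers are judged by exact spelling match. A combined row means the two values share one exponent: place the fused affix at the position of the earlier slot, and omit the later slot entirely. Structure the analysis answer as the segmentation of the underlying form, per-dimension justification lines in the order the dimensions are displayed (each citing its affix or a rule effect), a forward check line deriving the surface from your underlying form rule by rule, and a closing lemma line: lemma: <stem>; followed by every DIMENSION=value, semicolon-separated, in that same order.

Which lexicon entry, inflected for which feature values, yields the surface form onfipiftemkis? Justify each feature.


underlying: on-fipiftem-kiz
CASE=fe - signalled by the combined affix row
SUR=ma - signalled by the combined affix row
GRD=ak - signalled by the affix on-
check: onfipiftemkiz -> onfipiftemkis -> onfipiftemkis -> onfipiftemkis
lemma: fipiftem; CASE=fe; SUR=ma; GRD=ak


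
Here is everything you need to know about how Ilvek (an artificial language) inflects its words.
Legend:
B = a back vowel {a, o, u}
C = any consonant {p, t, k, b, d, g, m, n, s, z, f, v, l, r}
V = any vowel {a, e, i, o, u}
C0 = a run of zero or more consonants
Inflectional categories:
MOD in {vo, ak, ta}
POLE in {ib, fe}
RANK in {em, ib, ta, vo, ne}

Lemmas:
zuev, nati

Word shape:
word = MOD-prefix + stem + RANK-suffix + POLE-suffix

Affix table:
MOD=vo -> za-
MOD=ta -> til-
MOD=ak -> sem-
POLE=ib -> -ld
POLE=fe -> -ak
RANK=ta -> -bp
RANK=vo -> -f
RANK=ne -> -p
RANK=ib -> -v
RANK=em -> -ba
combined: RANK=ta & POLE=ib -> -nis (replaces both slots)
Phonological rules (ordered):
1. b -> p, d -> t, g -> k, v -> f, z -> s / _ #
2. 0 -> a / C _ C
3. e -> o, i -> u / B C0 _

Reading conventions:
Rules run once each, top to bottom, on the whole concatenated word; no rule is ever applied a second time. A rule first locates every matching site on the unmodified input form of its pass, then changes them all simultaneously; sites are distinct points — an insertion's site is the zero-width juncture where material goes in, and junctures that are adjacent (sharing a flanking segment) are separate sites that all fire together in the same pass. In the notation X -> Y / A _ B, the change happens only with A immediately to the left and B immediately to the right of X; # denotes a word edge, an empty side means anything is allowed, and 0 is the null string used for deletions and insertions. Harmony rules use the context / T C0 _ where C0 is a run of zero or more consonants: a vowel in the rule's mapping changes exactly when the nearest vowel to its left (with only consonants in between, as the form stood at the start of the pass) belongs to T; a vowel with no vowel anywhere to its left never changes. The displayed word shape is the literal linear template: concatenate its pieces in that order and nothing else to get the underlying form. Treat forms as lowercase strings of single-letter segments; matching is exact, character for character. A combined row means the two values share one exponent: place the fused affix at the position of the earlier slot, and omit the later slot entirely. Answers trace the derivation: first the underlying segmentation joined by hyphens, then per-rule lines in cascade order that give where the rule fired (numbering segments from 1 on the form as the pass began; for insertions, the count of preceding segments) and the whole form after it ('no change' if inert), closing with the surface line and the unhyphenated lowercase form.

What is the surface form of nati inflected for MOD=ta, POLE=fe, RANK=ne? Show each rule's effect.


underlying: til-nati-p-ak
1. b -> p, d -> t, g -> k, v -> f, z -> s / _ #: no change
2. 0 -> a / C _ C: inserts after position(s) 3: tilanatipak
3. e -> o, i -> u / B C0 _: fires at position(s) 8: tilanatupak
surface: tilanatupak


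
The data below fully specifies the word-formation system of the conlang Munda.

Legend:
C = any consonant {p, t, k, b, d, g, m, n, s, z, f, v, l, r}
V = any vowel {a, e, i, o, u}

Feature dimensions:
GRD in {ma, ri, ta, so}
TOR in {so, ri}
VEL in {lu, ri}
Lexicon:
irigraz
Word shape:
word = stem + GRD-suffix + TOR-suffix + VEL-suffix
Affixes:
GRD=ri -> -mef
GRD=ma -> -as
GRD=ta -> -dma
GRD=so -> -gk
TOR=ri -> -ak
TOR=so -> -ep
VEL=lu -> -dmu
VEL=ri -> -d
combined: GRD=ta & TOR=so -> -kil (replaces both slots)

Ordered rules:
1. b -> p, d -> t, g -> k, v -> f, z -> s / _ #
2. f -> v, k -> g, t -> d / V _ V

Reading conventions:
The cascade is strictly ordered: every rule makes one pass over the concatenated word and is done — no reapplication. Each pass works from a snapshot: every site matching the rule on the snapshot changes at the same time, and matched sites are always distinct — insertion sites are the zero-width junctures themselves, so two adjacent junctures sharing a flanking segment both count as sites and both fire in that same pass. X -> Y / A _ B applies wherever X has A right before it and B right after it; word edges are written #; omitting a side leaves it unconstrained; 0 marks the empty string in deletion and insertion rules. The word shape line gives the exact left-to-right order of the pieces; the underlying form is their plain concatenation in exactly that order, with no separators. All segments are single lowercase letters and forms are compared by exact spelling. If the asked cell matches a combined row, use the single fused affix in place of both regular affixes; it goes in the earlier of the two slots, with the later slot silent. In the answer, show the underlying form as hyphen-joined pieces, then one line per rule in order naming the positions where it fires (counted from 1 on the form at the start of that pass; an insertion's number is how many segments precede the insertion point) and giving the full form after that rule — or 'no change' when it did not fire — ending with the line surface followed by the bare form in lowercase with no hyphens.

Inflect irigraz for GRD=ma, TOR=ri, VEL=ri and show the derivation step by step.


underlying: irigraz-as-ak-d
1. b -> p, d -> t, g -> k, v -> f, z -> s / _ #: fires at position(s) 12: irigrazasakt
2. f -> v, k -> g, t -> d / V _ V: no change
surface: irigrazasakt


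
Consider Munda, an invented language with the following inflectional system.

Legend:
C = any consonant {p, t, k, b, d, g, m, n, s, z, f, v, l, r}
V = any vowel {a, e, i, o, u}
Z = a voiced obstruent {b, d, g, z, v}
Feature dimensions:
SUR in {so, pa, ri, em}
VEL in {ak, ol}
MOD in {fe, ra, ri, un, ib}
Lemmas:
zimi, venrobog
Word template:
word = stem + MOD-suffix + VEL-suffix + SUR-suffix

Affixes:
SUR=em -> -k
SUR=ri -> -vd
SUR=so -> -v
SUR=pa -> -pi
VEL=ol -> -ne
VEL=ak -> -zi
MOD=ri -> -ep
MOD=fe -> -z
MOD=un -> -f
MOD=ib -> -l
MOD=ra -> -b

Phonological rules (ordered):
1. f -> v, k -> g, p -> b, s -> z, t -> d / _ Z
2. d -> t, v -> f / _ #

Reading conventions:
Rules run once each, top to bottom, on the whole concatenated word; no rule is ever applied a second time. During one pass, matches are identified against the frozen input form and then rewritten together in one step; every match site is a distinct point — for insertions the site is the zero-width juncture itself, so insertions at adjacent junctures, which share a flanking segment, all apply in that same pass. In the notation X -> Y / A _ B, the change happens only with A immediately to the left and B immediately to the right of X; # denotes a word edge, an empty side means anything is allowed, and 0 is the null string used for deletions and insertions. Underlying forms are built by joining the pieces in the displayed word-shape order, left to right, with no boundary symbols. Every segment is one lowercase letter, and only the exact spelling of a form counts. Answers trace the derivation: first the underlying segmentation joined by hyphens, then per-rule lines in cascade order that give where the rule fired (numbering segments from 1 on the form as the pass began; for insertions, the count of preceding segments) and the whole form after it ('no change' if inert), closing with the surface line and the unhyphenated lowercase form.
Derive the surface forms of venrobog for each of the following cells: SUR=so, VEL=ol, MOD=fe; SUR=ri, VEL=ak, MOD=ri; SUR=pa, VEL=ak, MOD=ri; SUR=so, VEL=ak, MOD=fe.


cell SUR=so, VEL=ol, MOD=fe:
underlying: venrobog-z-ne-v
1. f -> v, k -> g, p -> b, s -> z, t -> d / _ Z: no change
2. d -> t, v -> f / _ #: fires at position(s) 12: venrobogznef
surface: venrobogznef

cell SUR=ri, VEL=ak, MOD=ri:
underlying: venrobog-ep-zi-vd
1. f -> v, k -> g, p -> b, s -> z, t -> d / _ Z: fires at position(s) 10: venrobogebzivd
2. d -> t, v -> f / _ #: fires at position(s) 14: venrobogebzivt
surface: venrobogebzivt

cell SUR=pa, VEL=ak, MOD=ri:
underlying: venrobog-ep-zi-pi
1. f -> v, k -> g, p -> b, s -> z, t -> d / _ Z: fires at position(s) 10: venrobogebzipi
2. d -> t, v -> f / _ #: no change
surface: venrobogebzipi

cell SUR=so, VEL=ak, MOD=fe:
underlying: venrobog-z-zi-v
1. f -> v, k -> g, p -> b, s -> z, t -> d / _ Z: no change
2. d -> t, v -> f / _ #: fires at position(s) 12: venrobogzzif
surface: venrobogzzif


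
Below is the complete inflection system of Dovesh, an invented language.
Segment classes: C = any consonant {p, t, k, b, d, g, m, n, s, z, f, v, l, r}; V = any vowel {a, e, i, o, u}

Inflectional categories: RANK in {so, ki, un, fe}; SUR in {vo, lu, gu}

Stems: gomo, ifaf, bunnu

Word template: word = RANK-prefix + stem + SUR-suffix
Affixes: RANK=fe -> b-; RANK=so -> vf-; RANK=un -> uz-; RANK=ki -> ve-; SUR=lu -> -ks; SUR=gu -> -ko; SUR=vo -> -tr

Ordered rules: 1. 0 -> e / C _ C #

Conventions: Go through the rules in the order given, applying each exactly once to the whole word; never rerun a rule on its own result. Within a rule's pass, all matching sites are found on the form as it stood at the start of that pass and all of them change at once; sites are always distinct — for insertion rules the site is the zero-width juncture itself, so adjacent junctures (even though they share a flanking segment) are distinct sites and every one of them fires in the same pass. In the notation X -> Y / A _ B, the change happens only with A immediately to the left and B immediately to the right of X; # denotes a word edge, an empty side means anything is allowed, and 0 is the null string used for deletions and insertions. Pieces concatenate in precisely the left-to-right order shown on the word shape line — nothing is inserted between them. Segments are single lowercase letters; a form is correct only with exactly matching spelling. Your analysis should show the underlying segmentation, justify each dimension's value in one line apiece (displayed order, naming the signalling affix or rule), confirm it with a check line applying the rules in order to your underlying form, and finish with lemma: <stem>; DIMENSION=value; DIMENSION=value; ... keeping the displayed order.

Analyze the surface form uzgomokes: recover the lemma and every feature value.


underlying: uz-gomo-ks
RANK=un - signalled by the affix uz-
SUR=lu - signalled by the affix -ks
check: uzgomoks -> uzgomokes
lemma: gomo; RANK=un; SUR=lu


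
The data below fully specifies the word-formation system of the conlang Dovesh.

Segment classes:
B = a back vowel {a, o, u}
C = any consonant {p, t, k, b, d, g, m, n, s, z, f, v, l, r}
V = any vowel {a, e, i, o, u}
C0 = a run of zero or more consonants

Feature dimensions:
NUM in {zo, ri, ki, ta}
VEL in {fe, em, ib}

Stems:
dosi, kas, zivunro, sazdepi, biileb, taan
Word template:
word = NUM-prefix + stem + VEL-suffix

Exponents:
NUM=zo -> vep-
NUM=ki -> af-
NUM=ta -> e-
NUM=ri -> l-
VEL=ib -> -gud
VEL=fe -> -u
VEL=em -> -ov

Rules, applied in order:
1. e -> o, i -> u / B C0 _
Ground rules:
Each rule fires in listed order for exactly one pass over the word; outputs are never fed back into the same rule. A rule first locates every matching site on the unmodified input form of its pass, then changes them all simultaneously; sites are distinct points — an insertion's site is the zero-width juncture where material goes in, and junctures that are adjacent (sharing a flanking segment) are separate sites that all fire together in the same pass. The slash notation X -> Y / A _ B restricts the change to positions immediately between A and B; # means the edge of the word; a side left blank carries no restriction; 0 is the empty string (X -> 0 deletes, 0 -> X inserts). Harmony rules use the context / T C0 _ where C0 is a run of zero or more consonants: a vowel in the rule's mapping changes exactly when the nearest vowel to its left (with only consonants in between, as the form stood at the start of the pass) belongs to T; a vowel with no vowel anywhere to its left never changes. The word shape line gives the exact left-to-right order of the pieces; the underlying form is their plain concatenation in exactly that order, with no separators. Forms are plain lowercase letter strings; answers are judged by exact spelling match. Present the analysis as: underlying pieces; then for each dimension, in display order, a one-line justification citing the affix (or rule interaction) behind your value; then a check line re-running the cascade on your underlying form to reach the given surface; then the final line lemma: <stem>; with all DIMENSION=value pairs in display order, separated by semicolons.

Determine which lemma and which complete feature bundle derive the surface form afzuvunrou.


underlying: af-zivunro-u
NUM=ki - signalled by the affix af-
VEL=fe - signalled by the affix -u
check: afzivunrou -> afzuvunrou
lemma: zivunro; NUM=ki; VEL=fe


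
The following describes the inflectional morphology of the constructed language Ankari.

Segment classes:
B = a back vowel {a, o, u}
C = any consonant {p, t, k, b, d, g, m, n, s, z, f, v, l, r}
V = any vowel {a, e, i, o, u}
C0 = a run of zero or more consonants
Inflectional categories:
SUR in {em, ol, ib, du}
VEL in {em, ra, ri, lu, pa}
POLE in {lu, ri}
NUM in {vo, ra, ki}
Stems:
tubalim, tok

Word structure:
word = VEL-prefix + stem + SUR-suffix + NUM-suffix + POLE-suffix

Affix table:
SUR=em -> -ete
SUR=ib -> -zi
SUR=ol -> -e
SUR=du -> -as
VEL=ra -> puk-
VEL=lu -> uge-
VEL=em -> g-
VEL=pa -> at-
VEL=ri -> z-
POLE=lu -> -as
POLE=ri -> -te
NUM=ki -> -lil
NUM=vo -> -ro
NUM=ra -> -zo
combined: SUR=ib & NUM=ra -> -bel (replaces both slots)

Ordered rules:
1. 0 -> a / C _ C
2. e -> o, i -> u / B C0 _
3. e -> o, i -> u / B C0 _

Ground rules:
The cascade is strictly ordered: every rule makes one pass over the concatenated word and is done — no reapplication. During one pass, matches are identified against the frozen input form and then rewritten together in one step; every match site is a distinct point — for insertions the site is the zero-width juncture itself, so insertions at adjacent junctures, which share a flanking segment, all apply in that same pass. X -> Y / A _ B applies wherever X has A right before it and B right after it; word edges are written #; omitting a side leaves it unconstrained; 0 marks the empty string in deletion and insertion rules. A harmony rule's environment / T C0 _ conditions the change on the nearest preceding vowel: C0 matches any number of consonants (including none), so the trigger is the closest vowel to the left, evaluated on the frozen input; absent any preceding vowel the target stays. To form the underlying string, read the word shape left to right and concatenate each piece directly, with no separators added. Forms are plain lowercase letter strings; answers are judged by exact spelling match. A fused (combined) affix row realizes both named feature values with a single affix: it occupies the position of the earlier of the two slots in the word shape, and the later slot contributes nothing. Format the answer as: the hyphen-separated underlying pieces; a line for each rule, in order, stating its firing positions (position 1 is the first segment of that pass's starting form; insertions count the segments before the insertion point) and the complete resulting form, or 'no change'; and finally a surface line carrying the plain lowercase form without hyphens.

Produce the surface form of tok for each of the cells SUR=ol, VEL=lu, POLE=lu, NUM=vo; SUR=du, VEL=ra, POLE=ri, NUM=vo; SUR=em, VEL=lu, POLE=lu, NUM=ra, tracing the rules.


cell SUR=ol, VEL=lu, POLE=lu, NUM=vo:
underlying: uge-tok-e-ro-as
1. 0 -> a / C _ C: no change
2. e -> o, i -> u / B C0 _: fires at position(s) 3, 7: ugotokoroas
3. e -> o, i -> u / B C0 _: no change
surface: ugotokoroas

cell SUR=du, VEL=ra, POLE=ri, NUM=vo:
underlying: puk-tok-as-ro-te
1. 0 -> a / C _ C: inserts after position(s) 3, 8: pukatokasarote
2. e -> o, i -> u / B C0 _: fires at position(s) 14: pukatokasaroto
3. e -> o, i -> u / B C0 _: no change
surface: pukatokasaroto

cell SUR=em, VEL=lu, POLE=lu, NUM=ra:
underlying: uge-tok-ete-zo-as
1. 0 -> a / C _ C: no change
2. e -> o, i -> u / B C0 _: fires at position(s) 3, 7: ugotokotezoas
3. e -> o, i -> u / B C0 _: fires at position(s) 9: ugotokotozoas
surface: ugotokotozoas


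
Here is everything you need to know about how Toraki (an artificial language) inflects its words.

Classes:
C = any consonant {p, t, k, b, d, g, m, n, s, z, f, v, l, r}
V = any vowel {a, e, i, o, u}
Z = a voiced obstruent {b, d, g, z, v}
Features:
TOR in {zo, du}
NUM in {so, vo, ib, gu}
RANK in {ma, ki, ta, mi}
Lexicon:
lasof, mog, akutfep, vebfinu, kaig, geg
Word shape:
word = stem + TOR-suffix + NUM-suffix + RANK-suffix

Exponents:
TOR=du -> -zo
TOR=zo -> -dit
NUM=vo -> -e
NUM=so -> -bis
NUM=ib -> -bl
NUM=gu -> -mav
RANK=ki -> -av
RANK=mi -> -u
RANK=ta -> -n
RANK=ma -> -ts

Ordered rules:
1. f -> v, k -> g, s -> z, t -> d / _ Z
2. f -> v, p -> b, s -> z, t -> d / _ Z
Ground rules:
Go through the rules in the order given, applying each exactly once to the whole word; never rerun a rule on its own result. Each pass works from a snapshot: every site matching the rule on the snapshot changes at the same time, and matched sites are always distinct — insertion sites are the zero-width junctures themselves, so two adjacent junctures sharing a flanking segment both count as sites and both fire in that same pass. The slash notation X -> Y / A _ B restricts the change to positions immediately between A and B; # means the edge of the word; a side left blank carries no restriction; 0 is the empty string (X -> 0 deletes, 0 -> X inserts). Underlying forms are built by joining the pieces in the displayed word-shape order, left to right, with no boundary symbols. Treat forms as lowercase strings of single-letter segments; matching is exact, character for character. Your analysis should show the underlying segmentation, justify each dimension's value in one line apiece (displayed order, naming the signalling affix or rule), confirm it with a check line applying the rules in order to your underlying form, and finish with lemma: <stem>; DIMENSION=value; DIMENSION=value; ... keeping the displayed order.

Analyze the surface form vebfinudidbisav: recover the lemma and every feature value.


underlying: vebfinu-dit-bis-av
TOR=zo - signalled by the affix -dit
NUM=so - signalled by the affix -bis
RANK=ki - signalled by the affix -av
check: vebfinuditbisav -> vebfinudidbisav -> vebfinudidbisav
lemma: vebfinu; TOR=zo; NUM=so; RANK=ki


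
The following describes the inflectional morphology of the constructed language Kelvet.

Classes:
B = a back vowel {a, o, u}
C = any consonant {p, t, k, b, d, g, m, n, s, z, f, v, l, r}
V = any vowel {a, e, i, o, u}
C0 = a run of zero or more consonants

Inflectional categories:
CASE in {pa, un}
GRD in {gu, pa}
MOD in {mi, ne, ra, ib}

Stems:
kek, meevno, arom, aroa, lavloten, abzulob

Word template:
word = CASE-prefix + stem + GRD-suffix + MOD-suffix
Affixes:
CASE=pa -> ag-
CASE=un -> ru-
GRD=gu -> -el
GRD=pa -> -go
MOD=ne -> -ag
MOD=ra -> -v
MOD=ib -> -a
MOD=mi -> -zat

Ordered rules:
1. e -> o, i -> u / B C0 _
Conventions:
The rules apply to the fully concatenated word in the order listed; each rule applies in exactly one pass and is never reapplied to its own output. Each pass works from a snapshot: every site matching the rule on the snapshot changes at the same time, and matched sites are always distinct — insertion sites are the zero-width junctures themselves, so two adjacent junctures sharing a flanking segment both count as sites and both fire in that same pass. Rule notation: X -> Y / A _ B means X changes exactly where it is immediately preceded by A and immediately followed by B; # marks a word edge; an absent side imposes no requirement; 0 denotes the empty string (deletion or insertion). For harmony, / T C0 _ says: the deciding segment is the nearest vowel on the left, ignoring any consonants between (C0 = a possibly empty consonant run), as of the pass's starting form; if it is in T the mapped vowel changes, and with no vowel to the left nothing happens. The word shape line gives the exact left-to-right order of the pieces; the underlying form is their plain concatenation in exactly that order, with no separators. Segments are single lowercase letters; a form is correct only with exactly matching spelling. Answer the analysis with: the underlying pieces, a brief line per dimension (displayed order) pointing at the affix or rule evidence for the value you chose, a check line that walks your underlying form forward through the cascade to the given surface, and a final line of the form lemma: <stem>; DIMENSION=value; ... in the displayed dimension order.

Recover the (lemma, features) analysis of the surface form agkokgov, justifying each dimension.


underlying: ag-kek-go-v
CASE=pa - signalled by the affix ag-
GRD=pa - signalled by the affix -go
MOD=ra - signalled by the affix -v
check: agkekgov -> agkokgov
lemma: kek; CASE=pa; GRD=pa; MOD=ra


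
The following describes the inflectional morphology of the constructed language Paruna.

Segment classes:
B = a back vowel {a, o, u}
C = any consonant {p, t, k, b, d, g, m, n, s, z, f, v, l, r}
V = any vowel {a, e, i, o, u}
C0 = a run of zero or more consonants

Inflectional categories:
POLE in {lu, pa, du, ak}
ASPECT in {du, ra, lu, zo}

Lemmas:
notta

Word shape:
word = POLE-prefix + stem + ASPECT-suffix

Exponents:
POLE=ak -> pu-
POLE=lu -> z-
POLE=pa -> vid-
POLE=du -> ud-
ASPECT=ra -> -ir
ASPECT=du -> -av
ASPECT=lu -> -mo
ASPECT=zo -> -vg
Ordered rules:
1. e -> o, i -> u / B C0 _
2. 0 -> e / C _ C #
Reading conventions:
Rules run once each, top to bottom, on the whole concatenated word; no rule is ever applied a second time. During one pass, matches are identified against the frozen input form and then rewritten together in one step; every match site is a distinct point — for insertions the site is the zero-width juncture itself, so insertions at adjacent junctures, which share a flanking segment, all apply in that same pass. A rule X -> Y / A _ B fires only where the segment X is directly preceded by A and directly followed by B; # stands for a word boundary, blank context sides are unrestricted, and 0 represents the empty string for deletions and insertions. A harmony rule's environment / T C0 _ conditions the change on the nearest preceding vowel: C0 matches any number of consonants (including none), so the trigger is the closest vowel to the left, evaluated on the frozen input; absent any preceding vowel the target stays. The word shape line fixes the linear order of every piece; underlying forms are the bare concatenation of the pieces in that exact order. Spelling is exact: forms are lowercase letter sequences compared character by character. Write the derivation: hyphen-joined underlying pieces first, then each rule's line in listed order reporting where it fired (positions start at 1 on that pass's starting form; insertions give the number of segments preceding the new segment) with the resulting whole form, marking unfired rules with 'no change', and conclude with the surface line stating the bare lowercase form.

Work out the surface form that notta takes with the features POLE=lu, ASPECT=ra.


underlying: z-notta-ir
1. e -> o, i -> u / B C0 _: fires at position(s) 7: znottaur
2. 0 -> e / C _ C #: no change
surface: znottaur


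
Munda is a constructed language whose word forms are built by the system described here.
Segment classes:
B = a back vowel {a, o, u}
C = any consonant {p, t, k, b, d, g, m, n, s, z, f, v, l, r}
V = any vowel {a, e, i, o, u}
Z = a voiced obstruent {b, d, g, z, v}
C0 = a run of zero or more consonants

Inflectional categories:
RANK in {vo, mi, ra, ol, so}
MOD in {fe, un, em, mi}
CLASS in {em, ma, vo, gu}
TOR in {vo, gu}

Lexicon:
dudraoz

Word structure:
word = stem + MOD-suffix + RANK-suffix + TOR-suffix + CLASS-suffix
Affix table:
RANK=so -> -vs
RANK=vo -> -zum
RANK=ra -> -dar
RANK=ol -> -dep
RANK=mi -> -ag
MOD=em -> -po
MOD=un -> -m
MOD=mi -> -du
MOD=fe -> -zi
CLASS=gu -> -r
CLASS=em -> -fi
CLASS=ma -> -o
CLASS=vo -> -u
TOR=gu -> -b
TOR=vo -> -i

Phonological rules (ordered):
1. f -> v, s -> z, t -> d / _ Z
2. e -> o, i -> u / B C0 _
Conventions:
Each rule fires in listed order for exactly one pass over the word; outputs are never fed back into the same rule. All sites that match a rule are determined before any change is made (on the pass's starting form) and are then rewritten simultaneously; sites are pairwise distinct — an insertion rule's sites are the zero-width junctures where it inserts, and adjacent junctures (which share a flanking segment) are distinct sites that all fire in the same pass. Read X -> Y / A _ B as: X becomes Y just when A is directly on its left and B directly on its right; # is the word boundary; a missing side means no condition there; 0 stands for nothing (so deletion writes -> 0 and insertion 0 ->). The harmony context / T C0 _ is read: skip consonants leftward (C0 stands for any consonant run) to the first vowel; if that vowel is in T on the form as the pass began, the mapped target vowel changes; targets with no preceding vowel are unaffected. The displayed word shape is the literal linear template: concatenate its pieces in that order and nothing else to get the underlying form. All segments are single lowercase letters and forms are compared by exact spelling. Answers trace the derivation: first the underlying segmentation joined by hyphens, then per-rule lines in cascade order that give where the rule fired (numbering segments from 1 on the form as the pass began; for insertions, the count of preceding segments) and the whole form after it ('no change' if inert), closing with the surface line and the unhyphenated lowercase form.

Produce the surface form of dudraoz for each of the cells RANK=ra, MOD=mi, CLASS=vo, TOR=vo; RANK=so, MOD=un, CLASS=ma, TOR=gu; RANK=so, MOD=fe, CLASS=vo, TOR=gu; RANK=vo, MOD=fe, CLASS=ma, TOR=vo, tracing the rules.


cell RANK=ra, MOD=mi, CLASS=vo, TOR=vo:
underlying: dudraoz-du-dar-i-u
1. f -> v, s -> z, t -> d / _ Z: no change
2. e -> o, i -> u / B C0 _: fires at position(s) 13: dudraozdudaruu
surface: dudraozdudaruu

cell RANK=so, MOD=un, CLASS=ma, TOR=gu:
underlying: dudraoz-m-vs-b-o
1. f -> v, s -> z, t -> d / _ Z: fires at position(s) 10: dudraozmvzbo
2. e -> o, i -> u / B C0 _: no change
surface: dudraozmvzbo

cell RANK=so, MOD=fe, CLASS=vo, TOR=gu:
underlying: dudraoz-zi-vs-b-u
1. f -> v, s -> z, t -> d / _ Z: fires at position(s) 11: dudraozzivzbu
2. e -> o, i -> u / B C0 _: fires at position(s) 9: dudraozzuvzbu
surface: dudraozzuvzbu

cell RANK=vo, MOD=fe, CLASS=ma, TOR=vo:
underlying: dudraoz-zi-zum-i-o
1. f -> v, s -> z, t -> d / _ Z: no change
2. e -> o, i -> u / B C0 _: fires at position(s) 9, 13: dudraozzuzumuo
surface: dudraozzuzumuo
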